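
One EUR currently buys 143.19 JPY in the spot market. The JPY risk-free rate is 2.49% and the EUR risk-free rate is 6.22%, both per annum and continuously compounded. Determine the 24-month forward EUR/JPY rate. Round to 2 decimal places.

F = S·e^((r_JPY − r_EUR)T) = 143.19 · e^((0.0249 − 0.0622) × 24/12)
= 143.19 · e^-0.074600 = 143.19 × 0.928115
F = 132.90 JPY per EUR

132.90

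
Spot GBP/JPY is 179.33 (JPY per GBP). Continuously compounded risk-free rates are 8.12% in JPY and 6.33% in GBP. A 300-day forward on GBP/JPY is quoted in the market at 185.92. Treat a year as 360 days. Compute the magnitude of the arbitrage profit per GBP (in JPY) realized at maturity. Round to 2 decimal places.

Fair forward: F* = S·e^(carry·T), with carry = (r_JPY − r_GBP) = 0.0812 − 0.0633 = 0.0179
F* = 179.33 · e^(0.0179 × 300/360) = 179.33 · e^0.014917 = 179.33 × 1.015029 = 182.0252
Market 185.92 > fair 182.0252: forward overpriced → cash-and-carry (buy spot, short the forward).
At maturity, profit = |F_mkt − F*| = |185.92 − 182.0252| = 3.89 per GBP (in JPY)

3.89 per GBP (in JPY)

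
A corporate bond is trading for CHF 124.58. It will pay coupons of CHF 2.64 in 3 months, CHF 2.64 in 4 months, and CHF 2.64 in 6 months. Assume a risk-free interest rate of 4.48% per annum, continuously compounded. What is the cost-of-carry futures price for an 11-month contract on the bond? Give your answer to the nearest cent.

PV(coupons) I = 2.64·e^(−0.0448·3/12) + 2.64·e^(−0.0448·4/12) + 2.64·e^(−0.0448·6/12)
I = 2.6106 + 2.6009 + 2.5815 = 7.7930
F = (S − I)·e^(rT) = (124.58 − 7.7930) · e^(0.0448·11/12)
= 116.7870 · e^0.041067 = 116.7870 × 1.041922 = CHF 121.68

CHF 121.68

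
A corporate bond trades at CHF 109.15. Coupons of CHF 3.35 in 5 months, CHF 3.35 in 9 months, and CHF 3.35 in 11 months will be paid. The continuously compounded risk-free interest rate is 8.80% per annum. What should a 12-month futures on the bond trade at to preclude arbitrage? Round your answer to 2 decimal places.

CHF 108.86

PV(coupons) I = 3.35·e^(−0.0880·5/12) + 3.35·e^(−0.0880·9/12) + 3.35·e^(−0.0880·11/12)
I = 3.2294 + 3.1360 + 3.0904 = 9.4558
F = (S − I)·e^(rT) = (109.15 − 9.4558) · e^(0.0880·12/12)
= 99.6942 · e^0.088000 = 99.6942 × 1.091988 = CHF 108.86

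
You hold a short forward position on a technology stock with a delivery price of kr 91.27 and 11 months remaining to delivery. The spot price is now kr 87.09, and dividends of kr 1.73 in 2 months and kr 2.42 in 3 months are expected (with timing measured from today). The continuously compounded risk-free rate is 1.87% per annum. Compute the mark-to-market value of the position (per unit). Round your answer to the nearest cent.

kr 6.76

PV(remaining dividends) I = 1.73·e^(−0.0187·2/12) + 2.42·e^(−0.0187·3/12) = 4.1333
Current forward F = (S − I)·e^(rT) = (87.09 − 4.1333)·e^(0.0187·11/12) = 82.9567 × 1.017289 = 84.3909
Value (long) = (F − K)·e^(−rT) = (84.3909 − 91.27) × 0.983004 = -6.7622
Short position value = −(long value) = kr 6.76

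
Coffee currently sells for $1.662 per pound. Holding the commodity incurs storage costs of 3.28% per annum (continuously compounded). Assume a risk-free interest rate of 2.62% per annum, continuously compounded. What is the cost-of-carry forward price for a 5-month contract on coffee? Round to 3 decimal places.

$1.703 per pound

Net carry = r + u − y = 0.0262 + 0.0328 − 0.0000 = 0.0590
F = S·e^((r+u−y)T) = 1.662 · e^(0.0590 × 5/12) = 1.662 · e^0.024583
= 1.662 × 1.024888 = $1.703 per pound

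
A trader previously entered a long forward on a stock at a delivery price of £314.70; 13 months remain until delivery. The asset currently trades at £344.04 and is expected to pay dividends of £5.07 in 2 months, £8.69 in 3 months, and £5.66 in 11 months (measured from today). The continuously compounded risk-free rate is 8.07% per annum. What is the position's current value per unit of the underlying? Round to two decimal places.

£36.91

PV(remaining dividends) I = 5.07·e^(−0.0807·2/12) + 8.69·e^(−0.0807·3/12) + 5.66·e^(−0.0807·11/12) = 18.7751
Current forward F = (S − I)·e^(rT) = (344.04 − 18.7751)·e^(0.0807·13/12) = 325.2649 × 1.091360 = 354.9811
Value (long) = (F − K)·e^(−rT) = (354.9811 − 314.70) × 0.916288 = 36.9091
Value = £36.91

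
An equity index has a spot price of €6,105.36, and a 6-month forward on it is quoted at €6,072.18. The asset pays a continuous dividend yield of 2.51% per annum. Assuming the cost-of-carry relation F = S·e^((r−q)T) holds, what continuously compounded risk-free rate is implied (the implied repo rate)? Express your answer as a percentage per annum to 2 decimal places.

1.42%

From F = S·e^((r−q)T): (r − q) = ln(F/S)/T
ln(6072.18/6105.36) = ln(0.994565) = -0.005450
(r − q) = -0.005450 / (6/12) = -0.010900
r = ln(F/S)/T + q = -0.010900 + 0.0251 = 0.014200
r = 1.42%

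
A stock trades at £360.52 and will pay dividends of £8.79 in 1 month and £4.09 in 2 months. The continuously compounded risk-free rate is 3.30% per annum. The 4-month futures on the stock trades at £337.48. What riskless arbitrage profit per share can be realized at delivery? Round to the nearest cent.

PV(dividends) I = 8.79·e^(−0.0330·1/12) + 4.09·e^(−0.0330·2/12) = 12.8334
Fair futures F* = (S − I)·e^(rT) = (360.52 − 12.8334)·e^0.011000 = 347.6866 × 1.011061 = 351.5324
Market £337.48 < fair 351.5324: forward underpriced → reverse cash-and-carry (short the stock, invest proceeds at r, pay the dividends, go long the forward).
Profit at T = |F_mkt − F*| = |337.48 − 351.5324| = £14.05 per share

£14.05 per share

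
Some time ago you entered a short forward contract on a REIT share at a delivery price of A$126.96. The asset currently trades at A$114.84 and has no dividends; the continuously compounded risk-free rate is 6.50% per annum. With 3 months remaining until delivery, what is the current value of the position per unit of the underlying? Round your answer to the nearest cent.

A$10.07

Current fair forward for the remaining 3 months: F = S·e^(r·T), r = 0.0650
F = 114.84 · e^(0.0650 × 3/12) = 114.84 × 1.016383 = 116.7214
Value of long forward = (F − K)·e^(−rT) = (116.7214 − 126.96) · e^(−0.0650·3/12)
= -10.2386 × 0.983881 = -10.07
Short position value = −(long value) = A$10.07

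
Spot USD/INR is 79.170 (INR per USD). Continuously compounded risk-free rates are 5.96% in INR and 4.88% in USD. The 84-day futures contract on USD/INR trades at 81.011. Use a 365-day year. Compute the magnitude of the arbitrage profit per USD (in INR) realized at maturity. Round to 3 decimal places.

1.644 per USD (in INR)

Fair futures: F* = S·e^(carry·T), with carry = (r_INR − r_USD) = 0.0596 − 0.0488 = 0.0108
F* = 79.170 · e^(0.0108 × 84/365) = 79.170 · e^0.002485 = 79.170 × 1.002488 = 79.3670
Market 81.011 > fair 79.3670: forward overpriced → cash-and-carry (buy spot, short the forward).
At maturity, profit = |F_mkt − F*| = |81.011 − 79.3670| = 1.644 per USD (in INR)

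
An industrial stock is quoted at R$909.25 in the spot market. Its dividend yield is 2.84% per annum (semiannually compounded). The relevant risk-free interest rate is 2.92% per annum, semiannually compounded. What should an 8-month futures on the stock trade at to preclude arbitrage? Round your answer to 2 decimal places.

F = S · (1+r/2)^(2T) / (1+q/2)^(2T)
= 909.25 × 1.019514 / 1.018978 = 909.25 × 1.000526
F = R$909.73

R$909.73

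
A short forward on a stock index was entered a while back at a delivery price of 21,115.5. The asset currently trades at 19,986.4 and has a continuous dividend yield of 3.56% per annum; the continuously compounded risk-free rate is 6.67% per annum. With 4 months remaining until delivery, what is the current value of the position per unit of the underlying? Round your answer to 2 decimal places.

900.58

Current fair forward for the remaining 4 months: F = S·e^((r − q)·T), (r − q) = 0.0667 − 0.0356 = 0.0311
F = 19986.4 · e^(0.0311 × 4/12) = 19986.4 × 1.01042059 = 20194.6701
Value of long forward = (F − K)·e^(−rT) = (20194.6701 − 21115.5) · e^(−0.0667·4/12)
= -920.8299 × 0.97801201 = -900.58
Short position value = −(long value) = 900.58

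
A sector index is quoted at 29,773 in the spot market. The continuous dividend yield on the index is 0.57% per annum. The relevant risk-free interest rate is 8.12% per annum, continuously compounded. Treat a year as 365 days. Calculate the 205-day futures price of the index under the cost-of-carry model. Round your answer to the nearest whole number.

31,063

F = S·e^((r − q)T) = 29773 · e^((0.0812 − 0.0057) × 205/365)
= 29773 · e^0.042404 = 29773 × 1.043316
F = 31,063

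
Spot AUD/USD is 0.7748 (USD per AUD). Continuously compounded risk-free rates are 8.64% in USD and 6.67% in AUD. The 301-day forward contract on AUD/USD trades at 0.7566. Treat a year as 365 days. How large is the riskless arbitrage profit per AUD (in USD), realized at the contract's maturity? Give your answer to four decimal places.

0.0309 per AUD (in USD)

Fair forward: F* = S·e^(carry·T), with carry = (r_USD − r_AUD) = 0.0864 − 0.0667 = 0.0197
F* = 0.7748 · e^(0.0197 × 301/365) = 0.7748 · e^0.016246 = 0.7748 × 1.016379 = 0.7875
Market 0.7566 < fair 0.7875: forward underpriced → reverse cash-and-carry (short spot, go long the forward).
At maturity, profit = |F_mkt − F*| = |0.7566 − 0.7875| = 0.0309 per AUD (in USD)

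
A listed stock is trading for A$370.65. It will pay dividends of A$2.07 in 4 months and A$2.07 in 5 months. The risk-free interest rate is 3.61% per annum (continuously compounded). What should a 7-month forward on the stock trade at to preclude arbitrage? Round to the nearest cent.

A$374.37

PV(dividends) I = 2.07·e^(−0.0361·4/12) + 2.07·e^(−0.0361·5/12)
I = 2.0452 + 2.0391 = 4.0843
F = (S − I)·e^(rT) = (370.65 − 4.0843) · e^(0.0361·7/12)
= 366.5657 · e^0.021058 = 366.5657 × 1.021281 = A$374.37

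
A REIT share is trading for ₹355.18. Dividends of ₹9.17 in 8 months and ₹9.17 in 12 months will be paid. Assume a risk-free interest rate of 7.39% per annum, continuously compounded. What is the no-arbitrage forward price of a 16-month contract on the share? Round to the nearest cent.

₹372.93

PV(dividends) I = 9.17·e^(−0.0739·8/12) + 9.17·e^(−0.0739·12/12)
I = 8.7292 + 8.5168 = 17.2460
F = (S − I)·e^(rT) = (355.18 − 17.2460) · e^(0.0739·16/12)
= 337.9340 · e^0.098533 = 337.9340 × 1.103551 = ₹372.93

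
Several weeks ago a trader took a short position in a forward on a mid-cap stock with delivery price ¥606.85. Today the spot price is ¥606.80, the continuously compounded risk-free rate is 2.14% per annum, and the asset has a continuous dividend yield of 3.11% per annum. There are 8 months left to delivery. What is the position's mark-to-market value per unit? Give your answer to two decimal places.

Current fair forward for the remaining 8 months: F = S·e^((r − q)·T), (r − q) = 0.0214 − 0.0311 = -0.0097
F = 606.80 · e^(-0.0097 × 8/12) = 606.80 × 0.993554 = 602.8886
Value of long forward = (F − K)·e^(−rT) = (602.8886 − 606.85) · e^(−0.0214·8/12)
= -3.9614 × 0.985835 = -3.91
Short position value = −(long value) = ¥3.91

¥3.91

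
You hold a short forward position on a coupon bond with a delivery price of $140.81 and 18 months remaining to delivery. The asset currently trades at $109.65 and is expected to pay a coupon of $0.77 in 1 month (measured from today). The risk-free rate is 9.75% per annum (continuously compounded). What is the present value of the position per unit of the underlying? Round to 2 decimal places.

PV(remaining coupons) I = 0.77·e^(−0.0975·1/12) = 0.7638
Current forward F = (S − I)·e^(rT) = (109.65 − 0.7638)·e^(0.0975·18/12) = 108.8862 × 1.157486 = 126.0343
Value (long) = (F − K)·e^(−rT) = (126.0343 − 140.81) × 0.863942 = -12.7653
Short position value = −(long value) = $12.77

$12.77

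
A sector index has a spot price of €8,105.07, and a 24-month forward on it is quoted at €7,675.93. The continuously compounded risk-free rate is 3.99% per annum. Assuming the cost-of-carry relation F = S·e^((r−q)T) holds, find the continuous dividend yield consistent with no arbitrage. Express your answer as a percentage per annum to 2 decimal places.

From F = S·e^((r−q)T): (r − q) = ln(F/S)/T
ln(7675.93/8105.07) = ln(0.947053) = -0.054400
(r − q) = -0.054400 / (24/12) = -0.027200
q = r − ln(F/S)/T = 0.0399 + 0.027200 = 0.067100
q = 6.71%

6.71%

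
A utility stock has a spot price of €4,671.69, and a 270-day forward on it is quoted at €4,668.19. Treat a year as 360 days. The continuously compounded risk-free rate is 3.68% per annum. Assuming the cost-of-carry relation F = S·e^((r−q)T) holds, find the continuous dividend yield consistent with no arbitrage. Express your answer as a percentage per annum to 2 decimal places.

3.78%

From F = S·e^((r−q)T): (r − q) = ln(F/S)/T
ln(4668.19/4671.69) = ln(0.999251) = -0.000749
(r − q) = -0.000749 / (270/360) = -0.000999
q = r − ln(F/S)/T = 0.0368 + 0.000999 = 0.037799
q = 3.78%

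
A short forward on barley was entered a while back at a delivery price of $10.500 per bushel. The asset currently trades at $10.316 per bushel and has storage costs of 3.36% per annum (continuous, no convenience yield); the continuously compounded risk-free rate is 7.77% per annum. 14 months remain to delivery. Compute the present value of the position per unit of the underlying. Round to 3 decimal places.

Current fair forward for the remaining 14 months: F = S·e^((r + u)·T), (r + u) = 0.0777 + 0.0336 = 0.1113
F = 10.316 · e^(0.1113 × 14/12) = 10.316 × 1.138658 = 11.7464
Value of long forward = (F − K)·e^(−rT) = (11.7464 − 10.500) · e^(−0.0777·14/12)
= 1.2464 × 0.913337 = 1.138
Short position value = −(long value) = -$1.138

-$1.138 per bushel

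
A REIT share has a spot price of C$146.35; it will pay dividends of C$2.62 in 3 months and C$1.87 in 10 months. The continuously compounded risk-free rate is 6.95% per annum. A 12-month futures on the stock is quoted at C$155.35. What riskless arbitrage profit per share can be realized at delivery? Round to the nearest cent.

C$3.12 per share

PV(dividends) I = 2.62·e^(−0.0695·3/12) + 1.87·e^(−0.0695·10/12) = 4.3396
Fair futures F* = (S − I)·e^(rT) = (146.35 − 4.3396)·e^0.069500 = 142.0104 × 1.071972 = 152.2312
Market C$155.35 > fair 152.2312: forward overpriced → cash-and-carry (borrow at r, buy the stock and collect the dividends, short the forward).
Profit at T = |F_mkt − F*| = |155.35 − 152.2312| = C$3.12 per share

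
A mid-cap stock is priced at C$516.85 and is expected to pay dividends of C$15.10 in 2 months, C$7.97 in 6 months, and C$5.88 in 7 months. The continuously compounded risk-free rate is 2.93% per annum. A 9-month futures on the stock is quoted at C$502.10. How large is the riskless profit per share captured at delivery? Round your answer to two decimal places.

C$3.06 per share

PV(dividends) I = 15.10·e^(−0.0293·2/12) + 7.97·e^(−0.0293·6/12) + 5.88·e^(−0.0293·7/12) = 28.6609
Fair futures F* = (S − I)·e^(rT) = (516.85 − 28.6609)·e^0.021975 = 488.1891 × 1.022218 = 499.0357
Market C$502.10 > fair 499.0357: forward overpriced → cash-and-carry (borrow at r, buy the stock and collect the dividends, short the forward).
Profit at T = |F_mkt − F*| = |502.10 − 499.0357| = C$3.06 per share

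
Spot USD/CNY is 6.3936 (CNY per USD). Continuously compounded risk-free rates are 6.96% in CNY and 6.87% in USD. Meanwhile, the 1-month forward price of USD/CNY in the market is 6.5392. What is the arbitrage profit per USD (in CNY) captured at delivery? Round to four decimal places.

Fair forward: F* = S·e^(carry·T), with carry = (r_CNY − r_USD) = 0.0696 − 0.0687 = 0.0009
F* = 6.3936 · e^(0.0009 × 1/12) = 6.3936 · e^0.000075 = 6.3936 × 1.000075 = 6.3941
Market 6.5392 > fair 6.3941: forward overpriced → cash-and-carry (buy spot, short the forward).
At maturity, profit = |F_mkt − F*| = |6.5392 − 6.3941| = 0.1451 per USD (in CNY)

0.1451 per USD (in CNY)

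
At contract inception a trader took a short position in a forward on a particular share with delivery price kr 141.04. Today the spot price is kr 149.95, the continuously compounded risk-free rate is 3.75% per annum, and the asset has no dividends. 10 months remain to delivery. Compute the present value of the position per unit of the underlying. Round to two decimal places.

Current fair forward for the remaining 10 months: F = S·e^(r·T), r = 0.0375
F = 149.95 · e^(0.0375 × 10/12) = 149.95 × 1.031743 = 154.7099
Value of long forward = (F − K)·e^(−rT) = (154.7099 − 141.04) · e^(−0.0375·10/12)
= 13.6699 × 0.969233 = 13.25
Short position value = −(long value) = -kr 13.25

-kr 13.25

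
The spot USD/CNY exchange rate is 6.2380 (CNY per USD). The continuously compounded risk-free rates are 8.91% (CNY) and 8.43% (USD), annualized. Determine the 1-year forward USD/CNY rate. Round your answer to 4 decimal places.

F = S·e^((r_CNY − r_USD)T) = 6.2380 · e^((0.0891 − 0.0843) × 1)
= 6.2380 · e^0.004800 = 6.2380 × 1.004812
F = 6.2680 CNY per USD

6.2680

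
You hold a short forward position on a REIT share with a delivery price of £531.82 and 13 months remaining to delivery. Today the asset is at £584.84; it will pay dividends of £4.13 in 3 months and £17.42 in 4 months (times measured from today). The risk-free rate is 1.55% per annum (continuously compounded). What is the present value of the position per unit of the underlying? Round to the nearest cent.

PV(remaining dividends) I = 4.13·e^(−0.0155·3/12) + 17.42·e^(−0.0155·4/12) = 21.4443
Current forward F = (S − I)·e^(rT) = (584.84 − 21.4443)·e^(0.0155·13/12) = 563.3957 × 1.016933 = 572.9357
Value (long) = (F − K)·e^(−rT) = (572.9357 − 531.82) × 0.983349 = 40.4311
Short position value = −(long value) = -£40.43

-£40.43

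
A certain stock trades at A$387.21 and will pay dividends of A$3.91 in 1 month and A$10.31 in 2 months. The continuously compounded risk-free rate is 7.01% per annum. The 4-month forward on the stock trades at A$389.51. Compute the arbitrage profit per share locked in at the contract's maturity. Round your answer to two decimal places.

PV(dividends) I = 3.91·e^(−0.0701·1/12) + 10.31·e^(−0.0701·2/12) = 14.0775
Fair forward F* = (S − I)·e^(rT) = (387.21 − 14.0775)·e^0.023367 = 373.1325 × 1.023642 = 381.9541
Market A$389.51 > fair 381.9541: forward overpriced → cash-and-carry (borrow at r, buy the stock and collect the dividends, short the forward).
Profit at T = |F_mkt − F*| = |389.51 − 381.9541| = A$7.56 per share

A$7.56 per share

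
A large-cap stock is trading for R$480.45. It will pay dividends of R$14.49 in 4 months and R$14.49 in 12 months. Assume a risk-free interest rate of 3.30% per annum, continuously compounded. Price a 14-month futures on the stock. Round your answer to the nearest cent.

PV(dividends) I = 14.49·e^(−0.0330·4/12) + 14.49·e^(−0.0330·12/12)
I = 14.3315 + 14.0196 = 28.3511
F = (S − I)·e^(rT) = (480.45 − 28.3511) · e^(0.0330·14/12)
= 452.0989 · e^0.038500 = 452.0989 × 1.039251 = R$469.84

R$469.84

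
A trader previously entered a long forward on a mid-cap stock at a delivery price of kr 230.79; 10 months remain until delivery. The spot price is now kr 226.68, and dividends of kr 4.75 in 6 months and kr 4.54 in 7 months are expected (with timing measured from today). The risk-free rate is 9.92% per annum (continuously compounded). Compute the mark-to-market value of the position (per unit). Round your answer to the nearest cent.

PV(remaining dividends) I = 4.75·e^(−0.0992·6/12) + 4.54·e^(−0.0992·7/12) = 8.8049
Current forward F = (S − I)·e^(rT) = (226.68 − 8.8049)·e^(0.0992·10/12) = 217.8751 × 1.086180 = 236.6516
Value (long) = (F − K)·e^(−rT) = (236.6516 − 230.79) × 0.920658 = 5.3965
Value = kr 5.40

kr 5.40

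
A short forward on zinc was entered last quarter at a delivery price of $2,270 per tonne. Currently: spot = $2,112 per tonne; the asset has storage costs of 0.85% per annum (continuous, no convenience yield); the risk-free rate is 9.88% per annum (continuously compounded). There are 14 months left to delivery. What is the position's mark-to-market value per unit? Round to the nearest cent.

-$110.19 per tonne

Current fair forward for the remaining 14 months: F = S·e^((r + u)·T), (r + u) = 0.0988 + 0.0085 = 0.1073
F = 2112 · e^(0.1073 × 14/12) = 2112 × 1.13335622 = 2393.6483
Value of long forward = (F − K)·e^(−rT) = (2393.6483 − 2270) · e^(−0.0988·14/12)
= 123.6483 × 0.89112848 = 110.19
Short position value = −(long value) = -$110.19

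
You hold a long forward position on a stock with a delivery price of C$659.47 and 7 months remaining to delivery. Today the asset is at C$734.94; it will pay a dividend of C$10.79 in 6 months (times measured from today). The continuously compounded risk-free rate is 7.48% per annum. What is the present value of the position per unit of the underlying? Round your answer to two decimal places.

C$93.23

PV(remaining dividends) I = 10.79·e^(−0.0748·6/12) = 10.3939
Current forward F = (S − I)·e^(rT) = (734.94 − 10.3939)·e^(0.0748·7/12) = 724.5461 × 1.044599 = 756.8601
Value (long) = (F − K)·e^(−rT) = (756.8601 − 659.47) × 0.957305 = 93.2320
Value = C$93.23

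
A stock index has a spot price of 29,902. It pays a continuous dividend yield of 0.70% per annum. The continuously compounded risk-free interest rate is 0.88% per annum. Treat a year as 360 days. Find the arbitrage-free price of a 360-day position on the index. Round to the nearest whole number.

F = S·e^((r − q)T) = 29902 · e^((0.0088 − 0.0070) × 360/360)
= 29902 · e^0.001800 = 29902 × 1.001802
F = 29,956

29,956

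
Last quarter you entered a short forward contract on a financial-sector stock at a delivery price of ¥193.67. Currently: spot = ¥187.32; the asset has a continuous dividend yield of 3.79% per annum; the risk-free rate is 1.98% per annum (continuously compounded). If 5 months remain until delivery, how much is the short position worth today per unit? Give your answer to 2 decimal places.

¥7.69

Current fair forward for the remaining 5 months: F = S·e^((r − q)·T), (r − q) = 0.0198 − 0.0379 = -0.0181
F = 187.32 · e^(-0.0181 × 5/12) = 187.32 × 0.992487 = 185.9127
Value of long forward = (F − K)·e^(−rT) = (185.9127 − 193.67) · e^(−0.0198·5/12)
= -7.7573 × 0.991784 = -7.69
Short position value = −(long value) = ¥7.69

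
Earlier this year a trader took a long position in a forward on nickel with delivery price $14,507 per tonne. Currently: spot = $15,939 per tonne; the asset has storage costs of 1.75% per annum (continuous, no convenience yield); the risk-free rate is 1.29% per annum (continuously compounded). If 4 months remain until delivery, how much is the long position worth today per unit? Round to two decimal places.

Current fair forward for the remaining 4 months: F = S·e^((r + u)·T), (r + u) = 0.0129 + 0.0175 = 0.0304
F = 15939 · e^(0.0304 × 4/12) = 15939 × 1.01018485 = 16101.3363
Value of long forward = (F − K)·e^(−rT) = (16101.3363 − 14507) · e^(−0.0129·4/12)
= 1594.3363 × 0.99570923 = 1587.50

$1587.50 per tonne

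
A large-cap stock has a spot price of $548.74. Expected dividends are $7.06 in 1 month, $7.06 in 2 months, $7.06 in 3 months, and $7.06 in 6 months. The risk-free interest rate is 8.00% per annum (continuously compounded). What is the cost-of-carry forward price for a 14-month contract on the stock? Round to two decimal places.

PV(dividends) I = 7.06·e^(−0.0800·1/12) + 7.06·e^(−0.0800·2/12) + 7.06·e^(−0.0800·3/12) + 7.06·e^(−0.0800·6/12)
I = 7.0131 + 6.9665 + 6.9202 + 6.7832 = 27.6830
F = (S − I)·e^(rT) = (548.74 − 27.6830) · e^(0.0800·14/12)
= 521.0570 · e^0.093333 = 521.0570 × 1.097827 = $572.03

$572.03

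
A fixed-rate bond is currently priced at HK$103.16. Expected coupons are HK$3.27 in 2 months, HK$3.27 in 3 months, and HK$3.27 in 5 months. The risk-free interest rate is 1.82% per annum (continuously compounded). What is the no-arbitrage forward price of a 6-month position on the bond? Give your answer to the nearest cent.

PV(coupons) I = 3.27·e^(−0.0182·2/12) + 3.27·e^(−0.0182·3/12) + 3.27·e^(−0.0182·5/12)
I = 3.2601 + 3.2552 + 3.2453 = 9.7606
F = (S − I)·e^(rT) = (103.16 − 9.7606) · e^(0.0182·6/12)
= 93.3994 · e^0.009100 = 93.3994 × 1.009142 = HK$94.25

HK$94.25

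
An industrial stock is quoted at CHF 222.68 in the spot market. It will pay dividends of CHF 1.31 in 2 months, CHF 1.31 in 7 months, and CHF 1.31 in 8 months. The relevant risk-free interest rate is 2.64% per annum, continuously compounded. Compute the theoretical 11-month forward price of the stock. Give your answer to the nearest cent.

PV(dividends) I = 1.31·e^(−0.0264·2/12) + 1.31·e^(−0.0264·7/12) + 1.31·e^(−0.0264·8/12)
I = 1.3042 + 1.2900 + 1.2871 = 3.8813
F = (S − I)·e^(rT) = (222.68 − 3.8813) · e^(0.0264·11/12)
= 218.7987 · e^0.024200 = 218.7987 × 1.024495 = CHF 224.16

CHF 224.16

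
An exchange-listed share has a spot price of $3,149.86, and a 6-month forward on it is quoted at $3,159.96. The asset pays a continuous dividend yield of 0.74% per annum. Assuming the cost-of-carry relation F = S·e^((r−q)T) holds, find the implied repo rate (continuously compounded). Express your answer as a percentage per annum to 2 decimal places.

1.38%

From F = S·e^((r−q)T): (r − q) = ln(F/S)/T
ln(3159.96/3149.86) = ln(1.003206) = 0.003201
(r − q) = 0.003201 / (6/12) = 0.006402
r = ln(F/S)/T + q = 0.006402 + 0.0074 = 0.013802
r = 1.38%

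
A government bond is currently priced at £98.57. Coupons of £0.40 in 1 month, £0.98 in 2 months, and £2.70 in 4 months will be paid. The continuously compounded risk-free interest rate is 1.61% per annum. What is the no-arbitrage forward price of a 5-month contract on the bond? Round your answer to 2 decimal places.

PV(coupons) I = 0.40·e^(−0.0161·1/12) + 0.98·e^(−0.0161·2/12) + 2.70·e^(−0.0161·4/12)
I = 0.3995 + 0.9774 + 2.6855 = 4.0624
F = (S − I)·e^(rT) = (98.57 − 4.0624) · e^(0.0161·5/12)
= 94.5076 · e^0.006708 = 94.5076 × 1.006731 = £95.14

£95.14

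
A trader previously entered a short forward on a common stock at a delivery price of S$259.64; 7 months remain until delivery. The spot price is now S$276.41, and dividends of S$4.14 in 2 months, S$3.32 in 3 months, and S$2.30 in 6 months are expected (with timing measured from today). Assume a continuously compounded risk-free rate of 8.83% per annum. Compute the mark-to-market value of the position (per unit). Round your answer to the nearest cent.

PV(remaining dividends) I = 4.14·e^(−0.0883·2/12) + 3.32·e^(−0.0883·3/12) + 2.30·e^(−0.0883·6/12) = 9.5277
Current forward F = (S − I)·e^(rT) = (276.41 − 9.5277)·e^(0.0883·7/12) = 266.8823 × 1.052858 = 280.9892
Value (long) = (F − K)·e^(−rT) = (280.9892 − 259.64) × 0.949796 = 20.2774
Short position value = −(long value) = -S$20.28

-S$20.28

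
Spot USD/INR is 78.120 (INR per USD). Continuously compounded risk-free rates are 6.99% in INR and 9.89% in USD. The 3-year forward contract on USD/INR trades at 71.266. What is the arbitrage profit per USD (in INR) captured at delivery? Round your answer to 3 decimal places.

0.345 per USD (in INR)

Fair forward: F* = S·e^(carry·T), with carry = (r_INR − r_USD) = 0.0699 − 0.0989 = -0.0290
F* = 78.120 · e^(-0.0290 × 3) = 78.120 · e^-0.087000 = 78.120 × 0.916677 = 71.6108
Market 71.266 < fair 71.6108: forward underpriced → reverse cash-and-carry (short spot, go long the forward).
At maturity, profit = |F_mkt − F*| = |71.266 − 71.6108| = 0.345 per USD (in INR)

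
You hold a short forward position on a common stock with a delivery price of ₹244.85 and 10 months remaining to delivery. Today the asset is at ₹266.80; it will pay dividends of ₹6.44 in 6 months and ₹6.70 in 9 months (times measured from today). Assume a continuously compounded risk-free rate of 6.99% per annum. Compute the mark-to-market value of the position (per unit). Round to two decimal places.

-₹23.23

PV(remaining dividends) I = 6.44·e^(−0.0699·6/12) + 6.70·e^(−0.0699·9/12) = 12.5766
Current forward F = (S − I)·e^(rT) = (266.80 − 12.5766)·e^(0.0699·10/12) = 254.2234 × 1.059980 = 269.4717
Value (long) = (F − K)·e^(−rT) = (269.4717 − 244.85) × 0.943414 = 23.2285
Short position value = −(long value) = -₹23.23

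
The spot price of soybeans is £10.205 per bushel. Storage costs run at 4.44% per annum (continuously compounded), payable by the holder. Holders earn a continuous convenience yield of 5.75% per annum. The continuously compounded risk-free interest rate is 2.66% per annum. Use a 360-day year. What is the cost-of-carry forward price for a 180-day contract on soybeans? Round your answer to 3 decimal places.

£10.274 per bushel

Net carry = r + u − y = 0.0266 + 0.0444 − 0.0575 = 0.0135
F = S·e^((r+u−y)T) = 10.205 · e^(0.0135 × 180/360) = 10.205 · e^0.006750
= 10.205 × 1.006773 = £10.274 per bushel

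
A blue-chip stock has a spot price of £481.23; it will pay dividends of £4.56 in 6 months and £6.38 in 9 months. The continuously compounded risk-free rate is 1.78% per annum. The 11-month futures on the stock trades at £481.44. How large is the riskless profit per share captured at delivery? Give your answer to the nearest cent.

PV(dividends) I = 4.56·e^(−0.0178·6/12) + 6.38·e^(−0.0178·9/12) = 10.8150
Fair futures F* = (S − I)·e^(rT) = (481.23 − 10.8150)·e^0.016317 = 470.4150 × 1.016451 = 478.1538
Market £481.44 > fair 478.1538: forward overpriced → cash-and-carry (borrow at r, buy the stock and collect the dividends, short the forward).
Profit at T = |F_mkt − F*| = |481.44 − 478.1538| = £3.29 per share

£3.29 per share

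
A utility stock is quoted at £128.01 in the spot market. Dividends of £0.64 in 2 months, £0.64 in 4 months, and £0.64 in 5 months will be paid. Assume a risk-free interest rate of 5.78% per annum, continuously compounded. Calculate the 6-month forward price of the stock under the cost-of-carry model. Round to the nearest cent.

£129.82

PV(dividends) I = 0.64·e^(−0.0578·2/12) + 0.64·e^(−0.0578·4/12) + 0.64·e^(−0.0578·5/12)
I = 0.6339 + 0.6278 + 0.6248 = 1.8865
F = (S − I)·e^(rT) = (128.01 − 1.8865) · e^(0.0578·6/12)
= 126.1235 · e^0.028900 = 126.1235 × 1.029322 = £129.82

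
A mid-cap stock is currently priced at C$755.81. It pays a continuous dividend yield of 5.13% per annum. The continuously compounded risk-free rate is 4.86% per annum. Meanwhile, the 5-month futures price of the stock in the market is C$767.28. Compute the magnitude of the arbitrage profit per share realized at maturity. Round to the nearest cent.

C$12.32 per share

Fair futures: F* = S·e^(carry·T), with carry = (r − q) = 0.0486 − 0.0513 = -0.0027
F* = 755.81 · e^(-0.0027 × 5/12) = 755.81 · e^-0.001125 = 755.81 × 0.998876 = C$754.9605
Market C$767.28 > fair C$754.9605: forward overpriced → cash-and-carry (buy spot, short the forward).
At maturity, profit = |F_mkt − F*| = |767.28 − 754.9605| = C$12.32 per share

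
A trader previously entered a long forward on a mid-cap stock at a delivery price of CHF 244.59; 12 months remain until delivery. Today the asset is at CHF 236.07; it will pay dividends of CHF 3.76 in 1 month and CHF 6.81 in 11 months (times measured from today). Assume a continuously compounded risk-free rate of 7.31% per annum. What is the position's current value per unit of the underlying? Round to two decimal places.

-CHF 1.38

PV(remaining dividends) I = 3.76·e^(−0.0731·1/12) + 6.81·e^(−0.0731·11/12) = 10.1058
Current forward F = (S − I)·e^(rT) = (236.07 − 10.1058)·e^(0.0731·12/12) = 225.9642 × 1.075838 = 243.1009
Value (long) = (F − K)·e^(−rT) = (243.1009 − 244.59) × 0.929508 = -1.3841
Value = -CHF 1.38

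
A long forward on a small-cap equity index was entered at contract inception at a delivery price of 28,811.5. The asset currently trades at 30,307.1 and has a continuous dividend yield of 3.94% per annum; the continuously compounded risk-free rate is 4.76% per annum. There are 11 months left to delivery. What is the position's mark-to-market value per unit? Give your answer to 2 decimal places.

1650.65

Current fair forward for the remaining 11 months: F = S·e^((r − q)·T), (r − q) = 0.0476 − 0.0394 = 0.0082
F = 30307.1 · e^(0.0082 × 11/12) = 30307.1 × 1.00754499 = 30535.7668
Value of long forward = (F − K)·e^(−rT) = (30535.7668 − 28811.5) · e^(−0.0476·11/12)
= 1724.2668 × 0.95730490 = 1650.65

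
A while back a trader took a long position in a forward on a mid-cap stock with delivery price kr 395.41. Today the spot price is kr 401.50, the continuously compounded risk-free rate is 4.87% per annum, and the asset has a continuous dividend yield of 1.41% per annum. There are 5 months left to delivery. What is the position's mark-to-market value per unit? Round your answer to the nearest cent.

kr 11.68

Current fair forward for the remaining 5 months: F = S·e^((r − q)·T), (r − q) = 0.0487 − 0.0141 = 0.0346
F = 401.50 · e^(0.0346 × 5/12) = 401.50 × 1.014521 = 407.3302
Value of long forward = (F − K)·e^(−rT) = (407.3302 − 395.41) · e^(−0.0487·5/12)
= 11.9202 × 0.979913 = 11.68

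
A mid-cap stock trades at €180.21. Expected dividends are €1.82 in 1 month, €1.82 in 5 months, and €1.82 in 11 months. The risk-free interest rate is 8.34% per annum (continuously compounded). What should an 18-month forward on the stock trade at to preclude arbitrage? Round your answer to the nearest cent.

€198.27

PV(dividends) I = 1.82·e^(−0.0834·1/12) + 1.82·e^(−0.0834·5/12) + 1.82·e^(−0.0834·11/12)
I = 1.8074 + 1.7578 + 1.6860 = 5.2512
F = (S − I)·e^(rT) = (180.21 − 5.2512) · e^(0.0834·18/12)
= 174.9588 · e^0.125100 = 174.9588 × 1.133262 = €198.27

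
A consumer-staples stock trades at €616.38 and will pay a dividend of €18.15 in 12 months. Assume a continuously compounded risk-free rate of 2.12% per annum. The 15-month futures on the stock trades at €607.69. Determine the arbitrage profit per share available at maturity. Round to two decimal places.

PV(dividends) I = 18.15·e^(−0.0212·12/12) = 17.7693
Fair futures F* = (S − I)·e^(rT) = (616.38 − 17.7693)·e^0.026500 = 598.6107 × 1.026854 = 614.6858
Market €607.69 < fair 614.6858: forward underpriced → reverse cash-and-carry (short the stock, invest proceeds at r, pay the dividends, go long the forward).
Profit at T = |F_mkt − F*| = |607.69 − 614.6858| = €7.00 per share

€7.00 per share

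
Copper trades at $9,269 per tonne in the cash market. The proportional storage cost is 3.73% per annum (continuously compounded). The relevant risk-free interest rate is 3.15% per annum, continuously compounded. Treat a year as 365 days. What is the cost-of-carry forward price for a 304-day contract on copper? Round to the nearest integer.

Net carry = r + u − y = 0.0315 + 0.0373 − 0.0000 = 0.0688
F = S·e^((r+u−y)T) = 9269 · e^(0.0688 × 304/365) = 9269 · e^0.057302
= 9269 × 1.058976 = $9,816 per tonne

$9,816 per tonne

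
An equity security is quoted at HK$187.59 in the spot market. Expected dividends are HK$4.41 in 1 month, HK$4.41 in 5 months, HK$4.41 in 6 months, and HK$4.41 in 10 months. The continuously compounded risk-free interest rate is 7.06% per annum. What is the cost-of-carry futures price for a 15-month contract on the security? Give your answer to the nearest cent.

PV(dividends) I = 4.41·e^(−0.0706·1/12) + 4.41·e^(−0.0706·5/12) + 4.41·e^(−0.0706·6/12) + 4.41·e^(−0.0706·10/12)
I = 4.3841 + 4.2822 + 4.2570 + 4.1580 = 17.0813
F = (S − I)·e^(rT) = (187.59 − 17.0813) · e^(0.0706·15/12)
= 170.5087 · e^0.088250 = 170.5087 × 1.092261 = HK$186.24

HK$186.24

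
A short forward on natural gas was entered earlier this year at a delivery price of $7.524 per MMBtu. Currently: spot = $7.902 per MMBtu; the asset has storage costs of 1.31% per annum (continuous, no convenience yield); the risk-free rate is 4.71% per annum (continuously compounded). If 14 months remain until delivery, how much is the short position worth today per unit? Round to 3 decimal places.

Current fair forward for the remaining 14 months: F = S·e^((r + u)·T), (r + u) = 0.0471 + 0.0131 = 0.0602
F = 7.902 · e^(0.0602 × 14/12) = 7.902 × 1.072758 = 8.4769
Value of long forward = (F − K)·e^(−rT) = (8.4769 − 7.524) · e^(−0.0471·14/12)
= 0.9529 × 0.946532 = 0.902
Short position value = −(long value) = -$0.902

-$0.902 per MMBtu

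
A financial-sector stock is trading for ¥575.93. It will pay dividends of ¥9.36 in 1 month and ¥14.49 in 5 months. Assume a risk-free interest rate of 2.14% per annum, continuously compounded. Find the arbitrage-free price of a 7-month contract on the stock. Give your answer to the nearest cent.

PV(dividends) I = 9.36·e^(−0.0214·1/12) + 14.49·e^(−0.0214·5/12)
I = 9.3433 + 14.3614 = 23.7047
F = (S − I)·e^(rT) = (575.93 − 23.7047) · e^(0.0214·7/12)
= 552.2253 · e^0.012483 = 552.2253 × 1.012561 = ¥559.16

¥559.16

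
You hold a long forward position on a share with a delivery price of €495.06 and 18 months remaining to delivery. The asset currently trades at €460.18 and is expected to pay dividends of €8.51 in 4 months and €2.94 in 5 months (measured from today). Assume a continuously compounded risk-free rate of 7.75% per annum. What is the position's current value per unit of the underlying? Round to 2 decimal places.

€8.31

PV(remaining dividends) I = 8.51·e^(−0.0775·4/12) + 2.94·e^(−0.0775·5/12) = 11.1396
Current forward F = (S − I)·e^(rT) = (460.18 − 11.1396)·e^(0.0775·18/12) = 449.0404 × 1.123277 = 504.3968
Value (long) = (F − K)·e^(−rT) = (504.3968 − 495.06) × 0.890253 = 8.3121
Value = €8.31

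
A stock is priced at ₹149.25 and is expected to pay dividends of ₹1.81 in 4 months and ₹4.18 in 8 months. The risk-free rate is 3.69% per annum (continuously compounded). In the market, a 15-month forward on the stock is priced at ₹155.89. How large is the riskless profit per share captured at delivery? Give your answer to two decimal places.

₹5.74 per share

PV(dividends) I = 1.81·e^(−0.0369·4/12) + 4.18·e^(−0.0369·8/12) = 5.8663
Fair forward F* = (S − I)·e^(rT) = (149.25 − 5.8663)·e^0.046125 = 143.3837 × 1.047205 = 150.1521
Market ₹155.89 > fair 150.1521: forward overpriced → cash-and-carry (borrow at r, buy the stock and collect the dividends, short the forward).
Profit at T = |F_mkt − F*| = |155.89 − 150.1521| = ₹5.74 per share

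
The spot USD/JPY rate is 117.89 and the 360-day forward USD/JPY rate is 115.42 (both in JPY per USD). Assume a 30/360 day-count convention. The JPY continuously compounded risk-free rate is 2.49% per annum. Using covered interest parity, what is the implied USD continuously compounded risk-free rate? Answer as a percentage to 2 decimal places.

F = S·e^((r_JPY − r_USD)T) ⇒ r_USD = r_JPY − ln(F/S)/T
ln(115.42/117.89) = -0.021174; /(360/360) = -0.021174
r_USD = 0.0249 + 0.021174 = 0.046074
r_USD = 4.61%

4.61%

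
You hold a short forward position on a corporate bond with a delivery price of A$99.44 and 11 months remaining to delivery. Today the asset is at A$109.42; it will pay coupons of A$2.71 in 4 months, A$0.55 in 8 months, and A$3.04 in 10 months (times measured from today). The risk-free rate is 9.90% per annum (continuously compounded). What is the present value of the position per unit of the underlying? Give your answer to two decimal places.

PV(remaining coupons) I = 2.71·e^(−0.0990·4/12) + 0.55·e^(−0.0990·8/12) + 3.04·e^(−0.0990·10/12) = 5.9362
Current forward F = (S − I)·e^(rT) = (109.42 − 5.9362)·e^(0.0990·11/12) = 103.4838 × 1.094995 = 113.3142
Value (long) = (F − K)·e^(−rT) = (113.3142 − 99.44) × 0.913246 = 12.6706
Short position value = −(long value) = -A$12.67

-A$12.67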